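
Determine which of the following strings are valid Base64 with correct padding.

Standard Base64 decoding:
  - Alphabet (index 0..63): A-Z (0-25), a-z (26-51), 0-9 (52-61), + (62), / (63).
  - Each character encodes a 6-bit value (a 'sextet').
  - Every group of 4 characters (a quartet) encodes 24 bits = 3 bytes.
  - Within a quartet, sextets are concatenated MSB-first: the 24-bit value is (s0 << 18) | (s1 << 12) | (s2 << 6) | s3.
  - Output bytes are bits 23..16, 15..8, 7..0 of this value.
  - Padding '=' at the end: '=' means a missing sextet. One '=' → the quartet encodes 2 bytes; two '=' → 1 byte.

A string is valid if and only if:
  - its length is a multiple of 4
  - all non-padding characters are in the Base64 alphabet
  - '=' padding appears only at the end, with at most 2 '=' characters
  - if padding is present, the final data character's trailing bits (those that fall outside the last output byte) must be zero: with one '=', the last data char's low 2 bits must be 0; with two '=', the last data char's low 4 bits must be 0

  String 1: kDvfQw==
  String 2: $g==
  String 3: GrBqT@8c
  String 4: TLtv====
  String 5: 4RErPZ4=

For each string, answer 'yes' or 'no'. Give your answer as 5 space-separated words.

Answer: yes no no no yes

Derivation:
String 1: 'kDvfQw==' → valid
String 2: '$g==' → invalid (bad char(s): ['$'])
String 3: 'GrBqT@8c' → invalid (bad char(s): ['@'])
String 4: 'TLtv====' → invalid (4 pad chars (max 2))
String 5: '4RErPZ4=' → valid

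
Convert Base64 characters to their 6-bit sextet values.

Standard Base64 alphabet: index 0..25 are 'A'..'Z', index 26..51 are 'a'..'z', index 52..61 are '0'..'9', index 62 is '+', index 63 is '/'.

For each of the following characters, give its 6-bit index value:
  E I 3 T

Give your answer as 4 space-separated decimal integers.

'E': A..Z range, ord('E') − ord('A') = 4
'I': A..Z range, ord('I') − ord('A') = 8
'3': 0..9 range, 52 + ord('3') − ord('0') = 55
'T': A..Z range, ord('T') − ord('A') = 19

Answer: 4 8 55 19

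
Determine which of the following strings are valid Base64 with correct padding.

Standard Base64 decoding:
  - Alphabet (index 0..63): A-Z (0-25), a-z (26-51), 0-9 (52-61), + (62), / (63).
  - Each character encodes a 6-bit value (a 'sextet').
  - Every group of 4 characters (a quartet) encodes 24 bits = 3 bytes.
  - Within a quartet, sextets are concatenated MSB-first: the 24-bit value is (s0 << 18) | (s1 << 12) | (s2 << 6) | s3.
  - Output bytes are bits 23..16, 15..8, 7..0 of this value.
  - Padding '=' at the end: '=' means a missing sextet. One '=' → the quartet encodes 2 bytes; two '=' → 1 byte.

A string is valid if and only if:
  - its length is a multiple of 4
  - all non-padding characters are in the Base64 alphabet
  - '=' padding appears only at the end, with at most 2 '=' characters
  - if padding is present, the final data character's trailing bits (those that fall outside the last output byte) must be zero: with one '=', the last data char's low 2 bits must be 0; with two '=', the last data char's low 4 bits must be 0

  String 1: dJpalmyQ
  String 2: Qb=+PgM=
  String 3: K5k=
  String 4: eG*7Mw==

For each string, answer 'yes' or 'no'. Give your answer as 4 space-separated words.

String 1: 'dJpalmyQ' → valid
String 2: 'Qb=+PgM=' → invalid (bad char(s): ['=']; '=' in middle)
String 3: 'K5k=' → valid
String 4: 'eG*7Mw==' → invalid (bad char(s): ['*'])

Answer: yes no yes no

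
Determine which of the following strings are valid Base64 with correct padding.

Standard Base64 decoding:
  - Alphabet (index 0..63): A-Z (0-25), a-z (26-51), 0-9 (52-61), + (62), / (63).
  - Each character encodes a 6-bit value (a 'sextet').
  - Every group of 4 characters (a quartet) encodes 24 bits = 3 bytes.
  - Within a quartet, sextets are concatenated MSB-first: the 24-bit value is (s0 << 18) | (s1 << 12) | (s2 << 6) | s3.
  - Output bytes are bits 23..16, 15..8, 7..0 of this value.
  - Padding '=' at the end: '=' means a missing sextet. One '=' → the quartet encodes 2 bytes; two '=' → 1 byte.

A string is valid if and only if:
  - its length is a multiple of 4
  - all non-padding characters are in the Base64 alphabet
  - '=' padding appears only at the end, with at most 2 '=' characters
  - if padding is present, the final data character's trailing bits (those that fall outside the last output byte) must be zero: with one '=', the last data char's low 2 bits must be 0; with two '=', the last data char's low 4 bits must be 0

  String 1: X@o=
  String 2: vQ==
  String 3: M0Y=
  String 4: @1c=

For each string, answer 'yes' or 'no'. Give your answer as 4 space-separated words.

Answer: no yes yes no

Derivation:
String 1: 'X@o=' → invalid (bad char(s): ['@'])
String 2: 'vQ==' → valid
String 3: 'M0Y=' → valid
String 4: '@1c=' → invalid (bad char(s): ['@'])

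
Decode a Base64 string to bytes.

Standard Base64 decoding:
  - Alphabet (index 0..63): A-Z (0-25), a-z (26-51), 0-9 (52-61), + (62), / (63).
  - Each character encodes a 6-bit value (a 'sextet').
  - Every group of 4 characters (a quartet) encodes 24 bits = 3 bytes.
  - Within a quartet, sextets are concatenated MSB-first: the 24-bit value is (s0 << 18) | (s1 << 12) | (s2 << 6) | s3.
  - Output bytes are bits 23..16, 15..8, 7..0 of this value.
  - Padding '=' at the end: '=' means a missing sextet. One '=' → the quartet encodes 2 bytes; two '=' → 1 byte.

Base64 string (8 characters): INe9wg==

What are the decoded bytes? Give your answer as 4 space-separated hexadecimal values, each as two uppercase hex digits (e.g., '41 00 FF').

Answer: 20 D7 BD C2

Derivation:
After char 0 ('I'=8): chars_in_quartet=1 acc=0x8 bytes_emitted=0
After char 1 ('N'=13): chars_in_quartet=2 acc=0x20D bytes_emitted=0
After char 2 ('e'=30): chars_in_quartet=3 acc=0x835E bytes_emitted=0
After char 3 ('9'=61): chars_in_quartet=4 acc=0x20D7BD -> emit 20 D7 BD, reset; bytes_emitted=3
After char 4 ('w'=48): chars_in_quartet=1 acc=0x30 bytes_emitted=3
After char 5 ('g'=32): chars_in_quartet=2 acc=0xC20 bytes_emitted=3
Padding '==': partial quartet acc=0xC20 -> emit C2; bytes_emitted=4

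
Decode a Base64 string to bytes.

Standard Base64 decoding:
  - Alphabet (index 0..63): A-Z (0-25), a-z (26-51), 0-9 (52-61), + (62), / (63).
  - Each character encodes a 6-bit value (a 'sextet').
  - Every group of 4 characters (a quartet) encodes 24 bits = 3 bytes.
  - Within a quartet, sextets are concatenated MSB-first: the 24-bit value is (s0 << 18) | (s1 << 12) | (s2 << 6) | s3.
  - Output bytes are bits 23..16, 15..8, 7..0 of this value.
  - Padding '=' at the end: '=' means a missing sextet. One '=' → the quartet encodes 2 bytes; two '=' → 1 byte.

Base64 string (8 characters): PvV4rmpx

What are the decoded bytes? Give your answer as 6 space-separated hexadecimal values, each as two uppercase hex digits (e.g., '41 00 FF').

Answer: 3E F5 78 AE 6A 71

Derivation:
After char 0 ('P'=15): chars_in_quartet=1 acc=0xF bytes_emitted=0
After char 1 ('v'=47): chars_in_quartet=2 acc=0x3EF bytes_emitted=0
After char 2 ('V'=21): chars_in_quartet=3 acc=0xFBD5 bytes_emitted=0
After char 3 ('4'=56): chars_in_quartet=4 acc=0x3EF578 -> emit 3E F5 78, reset; bytes_emitted=3
After char 4 ('r'=43): chars_in_quartet=1 acc=0x2B bytes_emitted=3
After char 5 ('m'=38): chars_in_quartet=2 acc=0xAE6 bytes_emitted=3
After char 6 ('p'=41): chars_in_quartet=3 acc=0x2B9A9 bytes_emitted=3
After char 7 ('x'=49): chars_in_quartet=4 acc=0xAE6A71 -> emit AE 6A 71, reset; bytes_emitted=6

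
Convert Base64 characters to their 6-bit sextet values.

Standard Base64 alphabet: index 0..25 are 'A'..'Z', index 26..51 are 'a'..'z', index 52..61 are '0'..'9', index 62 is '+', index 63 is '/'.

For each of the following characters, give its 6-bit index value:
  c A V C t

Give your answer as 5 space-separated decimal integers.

'c': a..z range, 26 + ord('c') − ord('a') = 28
'A': A..Z range, ord('A') − ord('A') = 0
'V': A..Z range, ord('V') − ord('A') = 21
'C': A..Z range, ord('C') − ord('A') = 2
't': a..z range, 26 + ord('t') − ord('a') = 45

Answer: 28 0 21 2 45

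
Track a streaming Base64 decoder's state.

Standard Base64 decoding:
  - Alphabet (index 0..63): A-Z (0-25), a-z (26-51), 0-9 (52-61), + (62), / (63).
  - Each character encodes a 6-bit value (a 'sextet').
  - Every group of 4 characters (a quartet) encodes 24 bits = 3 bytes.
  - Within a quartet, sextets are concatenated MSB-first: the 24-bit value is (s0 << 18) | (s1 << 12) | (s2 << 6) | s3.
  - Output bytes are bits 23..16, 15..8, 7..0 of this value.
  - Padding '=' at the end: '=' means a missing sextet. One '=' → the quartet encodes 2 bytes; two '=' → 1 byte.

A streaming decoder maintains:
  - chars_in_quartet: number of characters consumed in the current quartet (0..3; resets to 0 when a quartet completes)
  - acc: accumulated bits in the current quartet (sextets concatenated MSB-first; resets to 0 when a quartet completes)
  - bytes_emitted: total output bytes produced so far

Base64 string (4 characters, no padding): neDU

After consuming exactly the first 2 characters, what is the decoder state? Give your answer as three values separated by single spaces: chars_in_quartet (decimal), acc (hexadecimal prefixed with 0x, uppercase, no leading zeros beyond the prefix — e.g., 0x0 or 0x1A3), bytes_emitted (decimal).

After char 0 ('n'=39): chars_in_quartet=1 acc=0x27 bytes_emitted=0
After char 1 ('e'=30): chars_in_quartet=2 acc=0x9DE bytes_emitted=0

Answer: 2 0x9DE 0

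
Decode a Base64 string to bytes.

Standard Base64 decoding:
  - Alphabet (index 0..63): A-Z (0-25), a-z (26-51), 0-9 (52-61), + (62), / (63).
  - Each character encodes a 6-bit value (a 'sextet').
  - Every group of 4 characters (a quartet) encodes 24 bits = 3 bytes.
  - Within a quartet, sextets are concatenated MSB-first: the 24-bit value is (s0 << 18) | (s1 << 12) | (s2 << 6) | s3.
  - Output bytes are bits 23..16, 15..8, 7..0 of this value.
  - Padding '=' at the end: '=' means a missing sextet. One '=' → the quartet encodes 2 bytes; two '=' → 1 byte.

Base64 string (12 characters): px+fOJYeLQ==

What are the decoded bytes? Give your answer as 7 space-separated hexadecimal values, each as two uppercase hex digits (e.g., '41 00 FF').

After char 0 ('p'=41): chars_in_quartet=1 acc=0x29 bytes_emitted=0
After char 1 ('x'=49): chars_in_quartet=2 acc=0xA71 bytes_emitted=0
After char 2 ('+'=62): chars_in_quartet=3 acc=0x29C7E bytes_emitted=0
After char 3 ('f'=31): chars_in_quartet=4 acc=0xA71F9F -> emit A7 1F 9F, reset; bytes_emitted=3
After char 4 ('O'=14): chars_in_quartet=1 acc=0xE bytes_emitted=3
After char 5 ('J'=9): chars_in_quartet=2 acc=0x389 bytes_emitted=3
After char 6 ('Y'=24): chars_in_quartet=3 acc=0xE258 bytes_emitted=3
After char 7 ('e'=30): chars_in_quartet=4 acc=0x38961E -> emit 38 96 1E, reset; bytes_emitted=6
After char 8 ('L'=11): chars_in_quartet=1 acc=0xB bytes_emitted=6
After char 9 ('Q'=16): chars_in_quartet=2 acc=0x2D0 bytes_emitted=6
Padding '==': partial quartet acc=0x2D0 -> emit 2D; bytes_emitted=7

Answer: A7 1F 9F 38 96 1E 2D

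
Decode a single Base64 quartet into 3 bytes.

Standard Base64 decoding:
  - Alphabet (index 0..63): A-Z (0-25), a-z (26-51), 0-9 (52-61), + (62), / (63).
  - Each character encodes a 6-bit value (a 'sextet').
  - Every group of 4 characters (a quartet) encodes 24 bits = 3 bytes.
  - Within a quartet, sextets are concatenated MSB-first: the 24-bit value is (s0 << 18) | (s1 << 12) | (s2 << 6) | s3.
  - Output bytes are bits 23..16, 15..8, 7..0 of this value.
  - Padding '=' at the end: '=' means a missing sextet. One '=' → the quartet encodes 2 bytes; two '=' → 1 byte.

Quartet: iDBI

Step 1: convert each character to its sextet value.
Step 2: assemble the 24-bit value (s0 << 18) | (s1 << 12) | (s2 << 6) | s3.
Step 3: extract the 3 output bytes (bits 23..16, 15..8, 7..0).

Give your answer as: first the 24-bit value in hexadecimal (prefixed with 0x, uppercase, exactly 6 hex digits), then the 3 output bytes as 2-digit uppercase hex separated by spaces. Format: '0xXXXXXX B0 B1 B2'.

Sextets: i=34, D=3, B=1, I=8
24-bit: (34<<18) | (3<<12) | (1<<6) | 8
      = 0x880000 | 0x003000 | 0x000040 | 0x000008
      = 0x883048
Bytes: (v>>16)&0xFF=88, (v>>8)&0xFF=30, v&0xFF=48

Answer: 0x883048 88 30 48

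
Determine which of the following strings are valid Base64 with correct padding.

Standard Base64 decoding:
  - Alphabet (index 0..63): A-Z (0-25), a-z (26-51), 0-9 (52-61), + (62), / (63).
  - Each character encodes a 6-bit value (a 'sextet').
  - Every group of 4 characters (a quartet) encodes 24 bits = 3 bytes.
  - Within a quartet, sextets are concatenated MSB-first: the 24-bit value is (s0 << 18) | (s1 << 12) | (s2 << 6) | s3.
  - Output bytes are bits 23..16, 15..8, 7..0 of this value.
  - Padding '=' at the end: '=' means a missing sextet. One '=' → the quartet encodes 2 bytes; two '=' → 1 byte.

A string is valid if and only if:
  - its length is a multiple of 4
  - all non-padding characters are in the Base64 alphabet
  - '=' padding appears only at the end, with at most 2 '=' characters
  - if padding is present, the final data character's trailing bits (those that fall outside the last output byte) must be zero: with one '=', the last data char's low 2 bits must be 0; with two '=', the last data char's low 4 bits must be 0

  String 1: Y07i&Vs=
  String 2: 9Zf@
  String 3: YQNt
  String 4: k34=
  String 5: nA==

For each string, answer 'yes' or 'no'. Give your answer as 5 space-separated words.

Answer: no no yes yes yes

Derivation:
String 1: 'Y07i&Vs=' → invalid (bad char(s): ['&'])
String 2: '9Zf@' → invalid (bad char(s): ['@'])
String 3: 'YQNt' → valid
String 4: 'k34=' → valid
String 5: 'nA==' → valid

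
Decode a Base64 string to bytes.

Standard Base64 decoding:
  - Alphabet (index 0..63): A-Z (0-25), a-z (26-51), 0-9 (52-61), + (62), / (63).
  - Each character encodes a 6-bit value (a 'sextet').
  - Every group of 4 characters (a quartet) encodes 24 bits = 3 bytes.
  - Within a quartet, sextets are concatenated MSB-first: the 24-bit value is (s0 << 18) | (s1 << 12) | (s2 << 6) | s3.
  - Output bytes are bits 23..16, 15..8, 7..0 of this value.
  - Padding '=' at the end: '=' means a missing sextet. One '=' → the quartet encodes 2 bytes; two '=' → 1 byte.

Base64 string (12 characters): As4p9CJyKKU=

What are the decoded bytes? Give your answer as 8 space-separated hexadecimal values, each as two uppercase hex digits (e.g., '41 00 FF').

Answer: 02 CE 29 F4 22 72 28 A5

Derivation:
After char 0 ('A'=0): chars_in_quartet=1 acc=0x0 bytes_emitted=0
After char 1 ('s'=44): chars_in_quartet=2 acc=0x2C bytes_emitted=0
After char 2 ('4'=56): chars_in_quartet=3 acc=0xB38 bytes_emitted=0
After char 3 ('p'=41): chars_in_quartet=4 acc=0x2CE29 -> emit 02 CE 29, reset; bytes_emitted=3
After char 4 ('9'=61): chars_in_quartet=1 acc=0x3D bytes_emitted=3
After char 5 ('C'=2): chars_in_quartet=2 acc=0xF42 bytes_emitted=3
After char 6 ('J'=9): chars_in_quartet=3 acc=0x3D089 bytes_emitted=3
After char 7 ('y'=50): chars_in_quartet=4 acc=0xF42272 -> emit F4 22 72, reset; bytes_emitted=6
After char 8 ('K'=10): chars_in_quartet=1 acc=0xA bytes_emitted=6
After char 9 ('K'=10): chars_in_quartet=2 acc=0x28A bytes_emitted=6
After char 10 ('U'=20): chars_in_quartet=3 acc=0xA294 bytes_emitted=6
Padding '=': partial quartet acc=0xA294 -> emit 28 A5; bytes_emitted=8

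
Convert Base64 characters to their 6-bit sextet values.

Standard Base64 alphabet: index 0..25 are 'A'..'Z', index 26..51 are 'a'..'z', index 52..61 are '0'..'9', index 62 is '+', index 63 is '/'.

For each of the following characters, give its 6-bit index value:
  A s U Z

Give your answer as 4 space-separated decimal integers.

'A': A..Z range, ord('A') − ord('A') = 0
's': a..z range, 26 + ord('s') − ord('a') = 44
'U': A..Z range, ord('U') − ord('A') = 20
'Z': A..Z range, ord('Z') − ord('A') = 25

Answer: 0 44 20 25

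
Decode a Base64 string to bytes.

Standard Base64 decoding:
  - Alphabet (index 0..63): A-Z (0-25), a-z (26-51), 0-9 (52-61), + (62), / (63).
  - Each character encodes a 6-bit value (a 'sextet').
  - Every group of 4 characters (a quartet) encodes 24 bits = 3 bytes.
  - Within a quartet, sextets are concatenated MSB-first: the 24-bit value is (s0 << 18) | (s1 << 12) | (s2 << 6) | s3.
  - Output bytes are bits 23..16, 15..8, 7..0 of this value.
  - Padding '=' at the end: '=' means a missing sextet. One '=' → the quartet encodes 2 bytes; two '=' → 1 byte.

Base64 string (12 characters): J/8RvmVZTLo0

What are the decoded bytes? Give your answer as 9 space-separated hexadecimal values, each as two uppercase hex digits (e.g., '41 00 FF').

After char 0 ('J'=9): chars_in_quartet=1 acc=0x9 bytes_emitted=0
After char 1 ('/'=63): chars_in_quartet=2 acc=0x27F bytes_emitted=0
After char 2 ('8'=60): chars_in_quartet=3 acc=0x9FFC bytes_emitted=0
After char 3 ('R'=17): chars_in_quartet=4 acc=0x27FF11 -> emit 27 FF 11, reset; bytes_emitted=3
After char 4 ('v'=47): chars_in_quartet=1 acc=0x2F bytes_emitted=3
After char 5 ('m'=38): chars_in_quartet=2 acc=0xBE6 bytes_emitted=3
After char 6 ('V'=21): chars_in_quartet=3 acc=0x2F995 bytes_emitted=3
After char 7 ('Z'=25): chars_in_quartet=4 acc=0xBE6559 -> emit BE 65 59, reset; bytes_emitted=6
After char 8 ('T'=19): chars_in_quartet=1 acc=0x13 bytes_emitted=6
After char 9 ('L'=11): chars_in_quartet=2 acc=0x4CB bytes_emitted=6
After char 10 ('o'=40): chars_in_quartet=3 acc=0x132E8 bytes_emitted=6
After char 11 ('0'=52): chars_in_quartet=4 acc=0x4CBA34 -> emit 4C BA 34, reset; bytes_emitted=9

Answer: 27 FF 11 BE 65 59 4C BA 34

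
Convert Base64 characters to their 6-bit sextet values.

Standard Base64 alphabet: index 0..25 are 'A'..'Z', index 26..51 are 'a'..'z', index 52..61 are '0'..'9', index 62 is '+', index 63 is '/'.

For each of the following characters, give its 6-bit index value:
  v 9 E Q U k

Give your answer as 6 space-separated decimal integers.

Answer: 47 61 4 16 20 36

Derivation:
'v': a..z range, 26 + ord('v') − ord('a') = 47
'9': 0..9 range, 52 + ord('9') − ord('0') = 61
'E': A..Z range, ord('E') − ord('A') = 4
'Q': A..Z range, ord('Q') − ord('A') = 16
'U': A..Z range, ord('U') − ord('A') = 20
'k': a..z range, 26 + ord('k') − ord('a') = 36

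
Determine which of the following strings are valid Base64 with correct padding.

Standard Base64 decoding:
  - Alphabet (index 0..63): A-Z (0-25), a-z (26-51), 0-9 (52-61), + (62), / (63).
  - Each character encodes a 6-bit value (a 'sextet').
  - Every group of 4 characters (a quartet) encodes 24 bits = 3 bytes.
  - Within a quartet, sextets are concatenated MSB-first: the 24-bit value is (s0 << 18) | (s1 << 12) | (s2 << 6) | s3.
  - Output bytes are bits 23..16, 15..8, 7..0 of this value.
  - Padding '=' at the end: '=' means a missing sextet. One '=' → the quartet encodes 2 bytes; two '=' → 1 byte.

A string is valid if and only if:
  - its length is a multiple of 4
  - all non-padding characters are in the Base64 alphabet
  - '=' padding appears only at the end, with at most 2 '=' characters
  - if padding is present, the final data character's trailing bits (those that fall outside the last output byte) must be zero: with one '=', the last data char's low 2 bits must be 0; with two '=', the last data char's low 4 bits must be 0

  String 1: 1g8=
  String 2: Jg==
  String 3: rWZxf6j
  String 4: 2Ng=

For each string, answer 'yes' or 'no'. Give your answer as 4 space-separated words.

String 1: '1g8=' → valid
String 2: 'Jg==' → valid
String 3: 'rWZxf6j' → invalid (len=7 not mult of 4)
String 4: '2Ng=' → valid

Answer: yes yes no yes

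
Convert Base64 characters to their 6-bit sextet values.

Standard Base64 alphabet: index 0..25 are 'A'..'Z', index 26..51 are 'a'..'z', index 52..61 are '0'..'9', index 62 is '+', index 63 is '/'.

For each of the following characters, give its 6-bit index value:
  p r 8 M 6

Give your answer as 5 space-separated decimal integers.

Answer: 41 43 60 12 58

Derivation:
'p': a..z range, 26 + ord('p') − ord('a') = 41
'r': a..z range, 26 + ord('r') − ord('a') = 43
'8': 0..9 range, 52 + ord('8') − ord('0') = 60
'M': A..Z range, ord('M') − ord('A') = 12
'6': 0..9 range, 52 + ord('6') − ord('0') = 58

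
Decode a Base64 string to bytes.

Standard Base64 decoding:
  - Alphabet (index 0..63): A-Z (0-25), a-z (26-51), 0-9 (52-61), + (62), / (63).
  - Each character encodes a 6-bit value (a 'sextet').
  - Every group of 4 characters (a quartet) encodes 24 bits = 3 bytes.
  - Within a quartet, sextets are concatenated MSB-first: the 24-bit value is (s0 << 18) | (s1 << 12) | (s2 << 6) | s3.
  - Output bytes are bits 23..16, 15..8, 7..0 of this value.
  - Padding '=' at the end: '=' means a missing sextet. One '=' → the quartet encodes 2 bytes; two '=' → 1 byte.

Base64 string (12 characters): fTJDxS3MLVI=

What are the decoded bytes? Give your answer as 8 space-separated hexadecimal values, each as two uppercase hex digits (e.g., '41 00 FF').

After char 0 ('f'=31): chars_in_quartet=1 acc=0x1F bytes_emitted=0
After char 1 ('T'=19): chars_in_quartet=2 acc=0x7D3 bytes_emitted=0
After char 2 ('J'=9): chars_in_quartet=3 acc=0x1F4C9 bytes_emitted=0
After char 3 ('D'=3): chars_in_quartet=4 acc=0x7D3243 -> emit 7D 32 43, reset; bytes_emitted=3
After char 4 ('x'=49): chars_in_quartet=1 acc=0x31 bytes_emitted=3
After char 5 ('S'=18): chars_in_quartet=2 acc=0xC52 bytes_emitted=3
After char 6 ('3'=55): chars_in_quartet=3 acc=0x314B7 bytes_emitted=3
After char 7 ('M'=12): chars_in_quartet=4 acc=0xC52DCC -> emit C5 2D CC, reset; bytes_emitted=6
After char 8 ('L'=11): chars_in_quartet=1 acc=0xB bytes_emitted=6
After char 9 ('V'=21): chars_in_quartet=2 acc=0x2D5 bytes_emitted=6
After char 10 ('I'=8): chars_in_quartet=3 acc=0xB548 bytes_emitted=6
Padding '=': partial quartet acc=0xB548 -> emit 2D 52; bytes_emitted=8

Answer: 7D 32 43 C5 2D CC 2D 52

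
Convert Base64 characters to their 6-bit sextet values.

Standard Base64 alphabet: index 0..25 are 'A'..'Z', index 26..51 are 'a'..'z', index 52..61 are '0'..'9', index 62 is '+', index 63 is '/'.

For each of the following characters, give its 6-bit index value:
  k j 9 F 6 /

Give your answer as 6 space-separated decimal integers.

Answer: 36 35 61 5 58 63

Derivation:
'k': a..z range, 26 + ord('k') − ord('a') = 36
'j': a..z range, 26 + ord('j') − ord('a') = 35
'9': 0..9 range, 52 + ord('9') − ord('0') = 61
'F': A..Z range, ord('F') − ord('A') = 5
'6': 0..9 range, 52 + ord('6') − ord('0') = 58
'/': index 63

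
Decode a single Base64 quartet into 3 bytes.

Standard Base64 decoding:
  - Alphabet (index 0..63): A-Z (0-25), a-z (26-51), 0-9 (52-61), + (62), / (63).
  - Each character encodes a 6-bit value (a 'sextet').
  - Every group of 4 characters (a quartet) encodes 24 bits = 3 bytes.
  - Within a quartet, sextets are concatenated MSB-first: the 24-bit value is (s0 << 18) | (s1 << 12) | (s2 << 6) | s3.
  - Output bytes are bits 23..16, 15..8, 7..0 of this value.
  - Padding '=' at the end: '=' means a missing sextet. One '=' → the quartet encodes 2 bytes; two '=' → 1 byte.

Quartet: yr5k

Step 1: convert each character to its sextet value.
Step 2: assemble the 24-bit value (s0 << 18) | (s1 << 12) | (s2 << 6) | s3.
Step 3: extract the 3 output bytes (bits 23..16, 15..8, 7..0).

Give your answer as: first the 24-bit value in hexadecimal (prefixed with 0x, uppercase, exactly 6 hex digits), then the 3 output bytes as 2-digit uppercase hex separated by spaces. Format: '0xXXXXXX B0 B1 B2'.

Sextets: y=50, r=43, 5=57, k=36
24-bit: (50<<18) | (43<<12) | (57<<6) | 36
      = 0xC80000 | 0x02B000 | 0x000E40 | 0x000024
      = 0xCABE64
Bytes: (v>>16)&0xFF=CA, (v>>8)&0xFF=BE, v&0xFF=64

Answer: 0xCABE64 CA BE 64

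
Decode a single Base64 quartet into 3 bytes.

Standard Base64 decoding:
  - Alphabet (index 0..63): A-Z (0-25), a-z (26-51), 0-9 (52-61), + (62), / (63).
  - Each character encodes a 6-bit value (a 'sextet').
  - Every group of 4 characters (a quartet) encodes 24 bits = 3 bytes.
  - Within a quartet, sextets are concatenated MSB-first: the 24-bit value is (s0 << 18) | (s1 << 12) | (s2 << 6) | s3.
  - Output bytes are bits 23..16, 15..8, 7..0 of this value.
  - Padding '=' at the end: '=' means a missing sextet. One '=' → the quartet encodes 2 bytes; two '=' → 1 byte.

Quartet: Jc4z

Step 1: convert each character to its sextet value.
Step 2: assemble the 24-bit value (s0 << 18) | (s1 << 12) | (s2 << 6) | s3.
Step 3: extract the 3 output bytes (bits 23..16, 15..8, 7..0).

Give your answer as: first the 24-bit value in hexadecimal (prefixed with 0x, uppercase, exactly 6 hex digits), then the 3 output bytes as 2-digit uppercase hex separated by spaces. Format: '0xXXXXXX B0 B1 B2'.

Answer: 0x25CE33 25 CE 33

Derivation:
Sextets: J=9, c=28, 4=56, z=51
24-bit: (9<<18) | (28<<12) | (56<<6) | 51
      = 0x240000 | 0x01C000 | 0x000E00 | 0x000033
      = 0x25CE33
Bytes: (v>>16)&0xFF=25, (v>>8)&0xFF=CE, v&0xFF=33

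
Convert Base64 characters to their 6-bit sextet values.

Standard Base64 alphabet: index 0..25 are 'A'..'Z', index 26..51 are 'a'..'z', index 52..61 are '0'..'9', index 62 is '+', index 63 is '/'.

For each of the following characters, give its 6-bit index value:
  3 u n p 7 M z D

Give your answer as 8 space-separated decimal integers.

Answer: 55 46 39 41 59 12 51 3

Derivation:
'3': 0..9 range, 52 + ord('3') − ord('0') = 55
'u': a..z range, 26 + ord('u') − ord('a') = 46
'n': a..z range, 26 + ord('n') − ord('a') = 39
'p': a..z range, 26 + ord('p') − ord('a') = 41
'7': 0..9 range, 52 + ord('7') − ord('0') = 59
'M': A..Z range, ord('M') − ord('A') = 12
'z': a..z range, 26 + ord('z') − ord('a') = 51
'D': A..Z range, ord('D') − ord('A') = 3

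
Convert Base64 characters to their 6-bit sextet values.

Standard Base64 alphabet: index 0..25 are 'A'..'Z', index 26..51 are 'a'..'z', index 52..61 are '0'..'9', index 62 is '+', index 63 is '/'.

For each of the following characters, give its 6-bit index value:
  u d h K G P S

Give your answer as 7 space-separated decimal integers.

Answer: 46 29 33 10 6 15 18

Derivation:
'u': a..z range, 26 + ord('u') − ord('a') = 46
'd': a..z range, 26 + ord('d') − ord('a') = 29
'h': a..z range, 26 + ord('h') − ord('a') = 33
'K': A..Z range, ord('K') − ord('A') = 10
'G': A..Z range, ord('G') − ord('A') = 6
'P': A..Z range, ord('P') − ord('A') = 15
'S': A..Z range, ord('S') − ord('A') = 18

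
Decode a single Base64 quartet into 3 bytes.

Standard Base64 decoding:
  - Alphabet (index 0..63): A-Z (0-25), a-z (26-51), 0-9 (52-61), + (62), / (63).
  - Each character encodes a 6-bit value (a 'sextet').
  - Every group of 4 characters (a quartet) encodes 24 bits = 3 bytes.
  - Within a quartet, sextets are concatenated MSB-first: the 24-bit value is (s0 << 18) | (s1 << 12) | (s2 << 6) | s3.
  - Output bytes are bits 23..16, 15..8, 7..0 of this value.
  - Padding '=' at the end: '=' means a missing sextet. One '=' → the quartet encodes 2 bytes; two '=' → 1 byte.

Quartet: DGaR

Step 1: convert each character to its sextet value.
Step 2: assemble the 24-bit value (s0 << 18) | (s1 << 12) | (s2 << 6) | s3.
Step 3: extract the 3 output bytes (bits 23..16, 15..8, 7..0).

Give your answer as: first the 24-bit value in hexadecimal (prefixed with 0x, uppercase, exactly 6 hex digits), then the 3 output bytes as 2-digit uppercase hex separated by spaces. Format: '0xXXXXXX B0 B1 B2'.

Answer: 0x0C6691 0C 66 91

Derivation:
Sextets: D=3, G=6, a=26, R=17
24-bit: (3<<18) | (6<<12) | (26<<6) | 17
      = 0x0C0000 | 0x006000 | 0x000680 | 0x000011
      = 0x0C6691
Bytes: (v>>16)&0xFF=0C, (v>>8)&0xFF=66, v&0xFF=91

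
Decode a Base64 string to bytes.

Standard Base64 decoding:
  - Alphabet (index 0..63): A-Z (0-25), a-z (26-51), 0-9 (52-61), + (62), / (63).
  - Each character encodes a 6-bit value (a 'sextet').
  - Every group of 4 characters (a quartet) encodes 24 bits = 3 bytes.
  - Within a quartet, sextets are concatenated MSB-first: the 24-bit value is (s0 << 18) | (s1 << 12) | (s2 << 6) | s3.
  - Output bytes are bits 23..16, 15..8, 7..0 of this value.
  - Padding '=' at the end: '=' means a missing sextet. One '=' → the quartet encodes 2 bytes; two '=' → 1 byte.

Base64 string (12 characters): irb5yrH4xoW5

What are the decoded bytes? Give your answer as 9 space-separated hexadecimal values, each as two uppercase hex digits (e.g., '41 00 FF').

Answer: 8A B6 F9 CA B1 F8 C6 85 B9

Derivation:
After char 0 ('i'=34): chars_in_quartet=1 acc=0x22 bytes_emitted=0
After char 1 ('r'=43): chars_in_quartet=2 acc=0x8AB bytes_emitted=0
After char 2 ('b'=27): chars_in_quartet=3 acc=0x22ADB bytes_emitted=0
After char 3 ('5'=57): chars_in_quartet=4 acc=0x8AB6F9 -> emit 8A B6 F9, reset; bytes_emitted=3
After char 4 ('y'=50): chars_in_quartet=1 acc=0x32 bytes_emitted=3
After char 5 ('r'=43): chars_in_quartet=2 acc=0xCAB bytes_emitted=3
After char 6 ('H'=7): chars_in_quartet=3 acc=0x32AC7 bytes_emitted=3
After char 7 ('4'=56): chars_in_quartet=4 acc=0xCAB1F8 -> emit CA B1 F8, reset; bytes_emitted=6
After char 8 ('x'=49): chars_in_quartet=1 acc=0x31 bytes_emitted=6
After char 9 ('o'=40): chars_in_quartet=2 acc=0xC68 bytes_emitted=6
After char 10 ('W'=22): chars_in_quartet=3 acc=0x31A16 bytes_emitted=6
After char 11 ('5'=57): chars_in_quartet=4 acc=0xC685B9 -> emit C6 85 B9, reset; bytes_emitted=9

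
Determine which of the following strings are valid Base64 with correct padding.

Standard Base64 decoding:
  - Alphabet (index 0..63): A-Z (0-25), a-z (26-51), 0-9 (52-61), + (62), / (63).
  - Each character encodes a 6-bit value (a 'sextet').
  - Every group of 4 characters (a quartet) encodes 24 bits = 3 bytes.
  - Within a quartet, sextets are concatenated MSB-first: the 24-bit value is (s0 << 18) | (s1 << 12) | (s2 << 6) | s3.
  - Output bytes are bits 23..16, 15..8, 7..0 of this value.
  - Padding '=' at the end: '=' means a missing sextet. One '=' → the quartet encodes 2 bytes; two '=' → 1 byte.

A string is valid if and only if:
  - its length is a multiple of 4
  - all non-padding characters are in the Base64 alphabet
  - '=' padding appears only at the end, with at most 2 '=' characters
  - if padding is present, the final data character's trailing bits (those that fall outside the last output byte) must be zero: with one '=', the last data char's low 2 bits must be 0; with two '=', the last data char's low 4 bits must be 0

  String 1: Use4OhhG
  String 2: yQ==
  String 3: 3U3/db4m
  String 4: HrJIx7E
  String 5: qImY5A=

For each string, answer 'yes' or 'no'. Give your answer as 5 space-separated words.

String 1: 'Use4OhhG' → valid
String 2: 'yQ==' → valid
String 3: '3U3/db4m' → valid
String 4: 'HrJIx7E' → invalid (len=7 not mult of 4)
String 5: 'qImY5A=' → invalid (len=7 not mult of 4)

Answer: yes yes yes no no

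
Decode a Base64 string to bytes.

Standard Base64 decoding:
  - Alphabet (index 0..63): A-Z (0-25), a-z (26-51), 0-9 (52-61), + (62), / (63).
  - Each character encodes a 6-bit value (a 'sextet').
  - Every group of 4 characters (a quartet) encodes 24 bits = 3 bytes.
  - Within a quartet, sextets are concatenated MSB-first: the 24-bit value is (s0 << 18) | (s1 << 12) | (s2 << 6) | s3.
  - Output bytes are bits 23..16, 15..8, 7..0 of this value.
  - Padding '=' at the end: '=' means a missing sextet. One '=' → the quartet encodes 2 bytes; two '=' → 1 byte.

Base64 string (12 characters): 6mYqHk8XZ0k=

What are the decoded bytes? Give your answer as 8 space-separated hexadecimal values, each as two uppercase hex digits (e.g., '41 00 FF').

Answer: EA 66 2A 1E 4F 17 67 49

Derivation:
After char 0 ('6'=58): chars_in_quartet=1 acc=0x3A bytes_emitted=0
After char 1 ('m'=38): chars_in_quartet=2 acc=0xEA6 bytes_emitted=0
After char 2 ('Y'=24): chars_in_quartet=3 acc=0x3A998 bytes_emitted=0
After char 3 ('q'=42): chars_in_quartet=4 acc=0xEA662A -> emit EA 66 2A, reset; bytes_emitted=3
After char 4 ('H'=7): chars_in_quartet=1 acc=0x7 bytes_emitted=3
After char 5 ('k'=36): chars_in_quartet=2 acc=0x1E4 bytes_emitted=3
After char 6 ('8'=60): chars_in_quartet=3 acc=0x793C bytes_emitted=3
After char 7 ('X'=23): chars_in_quartet=4 acc=0x1E4F17 -> emit 1E 4F 17, reset; bytes_emitted=6
After char 8 ('Z'=25): chars_in_quartet=1 acc=0x19 bytes_emitted=6
After char 9 ('0'=52): chars_in_quartet=2 acc=0x674 bytes_emitted=6
After char 10 ('k'=36): chars_in_quartet=3 acc=0x19D24 bytes_emitted=6
Padding '=': partial quartet acc=0x19D24 -> emit 67 49; bytes_emitted=8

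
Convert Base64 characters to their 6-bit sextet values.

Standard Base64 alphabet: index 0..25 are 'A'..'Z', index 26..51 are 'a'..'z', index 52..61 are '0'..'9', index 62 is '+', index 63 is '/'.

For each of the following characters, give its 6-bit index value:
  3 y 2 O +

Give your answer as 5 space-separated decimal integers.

Answer: 55 50 54 14 62

Derivation:
'3': 0..9 range, 52 + ord('3') − ord('0') = 55
'y': a..z range, 26 + ord('y') − ord('a') = 50
'2': 0..9 range, 52 + ord('2') − ord('0') = 54
'O': A..Z range, ord('O') − ord('A') = 14
'+': index 62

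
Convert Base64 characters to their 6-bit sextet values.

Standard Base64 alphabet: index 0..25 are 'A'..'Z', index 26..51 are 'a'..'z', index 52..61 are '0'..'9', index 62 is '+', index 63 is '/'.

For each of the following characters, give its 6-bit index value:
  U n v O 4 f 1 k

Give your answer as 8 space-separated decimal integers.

Answer: 20 39 47 14 56 31 53 36

Derivation:
'U': A..Z range, ord('U') − ord('A') = 20
'n': a..z range, 26 + ord('n') − ord('a') = 39
'v': a..z range, 26 + ord('v') − ord('a') = 47
'O': A..Z range, ord('O') − ord('A') = 14
'4': 0..9 range, 52 + ord('4') − ord('0') = 56
'f': a..z range, 26 + ord('f') − ord('a') = 31
'1': 0..9 range, 52 + ord('1') − ord('0') = 53
'k': a..z range, 26 + ord('k') − ord('a') = 36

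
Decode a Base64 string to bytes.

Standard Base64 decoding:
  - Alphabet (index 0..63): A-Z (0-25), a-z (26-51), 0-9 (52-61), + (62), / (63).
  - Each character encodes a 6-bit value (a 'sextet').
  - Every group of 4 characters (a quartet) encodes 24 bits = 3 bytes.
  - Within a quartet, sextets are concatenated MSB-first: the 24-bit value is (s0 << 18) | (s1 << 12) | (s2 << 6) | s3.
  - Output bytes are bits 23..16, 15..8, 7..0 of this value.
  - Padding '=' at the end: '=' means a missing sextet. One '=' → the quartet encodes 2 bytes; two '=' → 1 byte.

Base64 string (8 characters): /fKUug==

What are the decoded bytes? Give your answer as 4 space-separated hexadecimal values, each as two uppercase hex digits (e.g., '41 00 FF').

After char 0 ('/'=63): chars_in_quartet=1 acc=0x3F bytes_emitted=0
After char 1 ('f'=31): chars_in_quartet=2 acc=0xFDF bytes_emitted=0
After char 2 ('K'=10): chars_in_quartet=3 acc=0x3F7CA bytes_emitted=0
After char 3 ('U'=20): chars_in_quartet=4 acc=0xFDF294 -> emit FD F2 94, reset; bytes_emitted=3
After char 4 ('u'=46): chars_in_quartet=1 acc=0x2E bytes_emitted=3
After char 5 ('g'=32): chars_in_quartet=2 acc=0xBA0 bytes_emitted=3
Padding '==': partial quartet acc=0xBA0 -> emit BA; bytes_emitted=4

Answer: FD F2 94 BA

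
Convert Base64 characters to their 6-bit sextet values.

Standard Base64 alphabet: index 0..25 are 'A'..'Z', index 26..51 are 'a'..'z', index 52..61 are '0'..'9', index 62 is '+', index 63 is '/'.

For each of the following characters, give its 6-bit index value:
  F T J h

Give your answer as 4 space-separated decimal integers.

'F': A..Z range, ord('F') − ord('A') = 5
'T': A..Z range, ord('T') − ord('A') = 19
'J': A..Z range, ord('J') − ord('A') = 9
'h': a..z range, 26 + ord('h') − ord('a') = 33

Answer: 5 19 9 33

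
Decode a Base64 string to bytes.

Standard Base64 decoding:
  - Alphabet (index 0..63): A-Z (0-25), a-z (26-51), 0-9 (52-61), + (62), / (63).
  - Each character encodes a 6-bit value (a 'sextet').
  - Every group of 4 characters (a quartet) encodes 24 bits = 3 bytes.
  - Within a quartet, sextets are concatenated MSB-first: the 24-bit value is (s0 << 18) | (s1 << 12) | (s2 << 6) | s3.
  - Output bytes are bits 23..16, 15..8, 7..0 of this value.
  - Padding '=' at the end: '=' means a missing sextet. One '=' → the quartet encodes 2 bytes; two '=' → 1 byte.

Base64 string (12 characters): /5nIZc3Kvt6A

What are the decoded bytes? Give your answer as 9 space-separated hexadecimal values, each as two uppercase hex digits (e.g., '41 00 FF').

Answer: FF 99 C8 65 CD CA BE DE 80

Derivation:
After char 0 ('/'=63): chars_in_quartet=1 acc=0x3F bytes_emitted=0
After char 1 ('5'=57): chars_in_quartet=2 acc=0xFF9 bytes_emitted=0
After char 2 ('n'=39): chars_in_quartet=3 acc=0x3FE67 bytes_emitted=0
After char 3 ('I'=8): chars_in_quartet=4 acc=0xFF99C8 -> emit FF 99 C8, reset; bytes_emitted=3
After char 4 ('Z'=25): chars_in_quartet=1 acc=0x19 bytes_emitted=3
After char 5 ('c'=28): chars_in_quartet=2 acc=0x65C bytes_emitted=3
After char 6 ('3'=55): chars_in_quartet=3 acc=0x19737 bytes_emitted=3
After char 7 ('K'=10): chars_in_quartet=4 acc=0x65CDCA -> emit 65 CD CA, reset; bytes_emitted=6
After char 8 ('v'=47): chars_in_quartet=1 acc=0x2F bytes_emitted=6
After char 9 ('t'=45): chars_in_quartet=2 acc=0xBED bytes_emitted=6
After char 10 ('6'=58): chars_in_quartet=3 acc=0x2FB7A bytes_emitted=6
After char 11 ('A'=0): chars_in_quartet=4 acc=0xBEDE80 -> emit BE DE 80, reset; bytes_emitted=9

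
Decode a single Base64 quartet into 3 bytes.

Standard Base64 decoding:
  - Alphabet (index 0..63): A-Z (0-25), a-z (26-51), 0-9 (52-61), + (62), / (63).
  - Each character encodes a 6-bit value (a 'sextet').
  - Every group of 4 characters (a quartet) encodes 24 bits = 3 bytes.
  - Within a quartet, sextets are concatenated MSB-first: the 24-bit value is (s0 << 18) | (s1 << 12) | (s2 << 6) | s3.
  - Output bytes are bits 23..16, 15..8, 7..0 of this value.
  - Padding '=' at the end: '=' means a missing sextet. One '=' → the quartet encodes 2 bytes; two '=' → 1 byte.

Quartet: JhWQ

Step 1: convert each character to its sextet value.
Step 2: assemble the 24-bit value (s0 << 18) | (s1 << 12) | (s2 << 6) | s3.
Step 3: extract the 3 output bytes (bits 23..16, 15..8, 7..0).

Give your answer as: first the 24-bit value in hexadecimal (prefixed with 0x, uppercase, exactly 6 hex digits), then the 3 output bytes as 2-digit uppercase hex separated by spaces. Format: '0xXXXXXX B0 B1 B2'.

Sextets: J=9, h=33, W=22, Q=16
24-bit: (9<<18) | (33<<12) | (22<<6) | 16
      = 0x240000 | 0x021000 | 0x000580 | 0x000010
      = 0x261590
Bytes: (v>>16)&0xFF=26, (v>>8)&0xFF=15, v&0xFF=90

Answer: 0x261590 26 15 90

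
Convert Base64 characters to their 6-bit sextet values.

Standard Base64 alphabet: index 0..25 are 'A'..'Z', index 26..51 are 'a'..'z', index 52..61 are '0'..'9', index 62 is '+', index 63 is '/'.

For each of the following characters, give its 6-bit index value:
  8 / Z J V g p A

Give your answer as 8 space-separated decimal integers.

'8': 0..9 range, 52 + ord('8') − ord('0') = 60
'/': index 63
'Z': A..Z range, ord('Z') − ord('A') = 25
'J': A..Z range, ord('J') − ord('A') = 9
'V': A..Z range, ord('V') − ord('A') = 21
'g': a..z range, 26 + ord('g') − ord('a') = 32
'p': a..z range, 26 + ord('p') − ord('a') = 41
'A': A..Z range, ord('A') − ord('A') = 0

Answer: 60 63 25 9 21 32 41 0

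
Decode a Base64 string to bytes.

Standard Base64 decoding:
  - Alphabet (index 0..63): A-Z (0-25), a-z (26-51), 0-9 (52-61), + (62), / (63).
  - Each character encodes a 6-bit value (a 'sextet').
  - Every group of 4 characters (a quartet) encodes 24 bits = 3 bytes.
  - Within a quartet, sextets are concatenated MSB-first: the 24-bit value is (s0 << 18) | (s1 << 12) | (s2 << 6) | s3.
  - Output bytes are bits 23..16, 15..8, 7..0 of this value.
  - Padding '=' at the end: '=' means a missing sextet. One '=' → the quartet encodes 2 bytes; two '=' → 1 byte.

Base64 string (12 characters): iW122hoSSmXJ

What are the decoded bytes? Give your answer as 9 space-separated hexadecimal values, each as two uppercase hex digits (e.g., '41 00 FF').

After char 0 ('i'=34): chars_in_quartet=1 acc=0x22 bytes_emitted=0
After char 1 ('W'=22): chars_in_quartet=2 acc=0x896 bytes_emitted=0
After char 2 ('1'=53): chars_in_quartet=3 acc=0x225B5 bytes_emitted=0
After char 3 ('2'=54): chars_in_quartet=4 acc=0x896D76 -> emit 89 6D 76, reset; bytes_emitted=3
After char 4 ('2'=54): chars_in_quartet=1 acc=0x36 bytes_emitted=3
After char 5 ('h'=33): chars_in_quartet=2 acc=0xDA1 bytes_emitted=3
After char 6 ('o'=40): chars_in_quartet=3 acc=0x36868 bytes_emitted=3
After char 7 ('S'=18): chars_in_quartet=4 acc=0xDA1A12 -> emit DA 1A 12, reset; bytes_emitted=6
After char 8 ('S'=18): chars_in_quartet=1 acc=0x12 bytes_emitted=6
After char 9 ('m'=38): chars_in_quartet=2 acc=0x4A6 bytes_emitted=6
After char 10 ('X'=23): chars_in_quartet=3 acc=0x12997 bytes_emitted=6
After char 11 ('J'=9): chars_in_quartet=4 acc=0x4A65C9 -> emit 4A 65 C9, reset; bytes_emitted=9

Answer: 89 6D 76 DA 1A 12 4A 65 C9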